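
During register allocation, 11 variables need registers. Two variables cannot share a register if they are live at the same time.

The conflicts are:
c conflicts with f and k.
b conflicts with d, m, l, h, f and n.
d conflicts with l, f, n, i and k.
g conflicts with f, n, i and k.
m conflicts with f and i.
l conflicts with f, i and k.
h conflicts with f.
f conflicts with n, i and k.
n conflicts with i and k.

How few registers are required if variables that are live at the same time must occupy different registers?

4

d, f, n, k pairwise conflict, so at least 4 registers are needed.
4 registers suffice: register 1 → {f}; register 2 → {c, d, g, m, h}; register 3 → {l, n}; register 4 → {b, i, k}. No two conflicting variables share a register.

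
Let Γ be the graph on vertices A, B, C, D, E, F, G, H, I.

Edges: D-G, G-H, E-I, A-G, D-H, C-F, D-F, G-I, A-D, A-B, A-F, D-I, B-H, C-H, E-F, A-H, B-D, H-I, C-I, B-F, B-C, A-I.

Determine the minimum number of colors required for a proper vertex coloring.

A, D, G, H, I are pairwise adjacent (a clique of size 5), so at least 5 colors are needed.
One proper 5-coloring: A=4, B=1, C=2, D=2, E=2, F=3, G=5, H=3, I=1. Every edge joins two different colors.

5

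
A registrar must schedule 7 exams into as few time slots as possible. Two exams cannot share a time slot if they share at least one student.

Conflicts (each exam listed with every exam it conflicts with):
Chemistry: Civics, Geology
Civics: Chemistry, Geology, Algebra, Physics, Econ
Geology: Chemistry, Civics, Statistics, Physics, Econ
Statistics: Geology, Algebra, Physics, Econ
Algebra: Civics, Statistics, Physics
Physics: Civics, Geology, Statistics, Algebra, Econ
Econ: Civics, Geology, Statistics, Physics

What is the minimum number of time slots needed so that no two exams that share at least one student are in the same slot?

4

Civics, Geology, Physics, Econ pairwise conflict, so at least 4 time slots are needed.
4 time slots suffice: time slot 1 → {Chemistry, Physics}; time slot 2 → {Civics, Statistics}; time slot 3 → {Geology, Algebra}; time slot 4 → {Econ}. No two conflicting exams share a time slot.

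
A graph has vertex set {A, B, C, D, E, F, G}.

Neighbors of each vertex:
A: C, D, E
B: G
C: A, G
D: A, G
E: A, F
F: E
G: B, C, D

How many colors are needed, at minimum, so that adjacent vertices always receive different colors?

2

E and F are adjacent, so at least 2 colors are needed.
2 colors suffice: color 1 → {A, F, G}; color 2 → {B, C, D, E}. Every edge joins two different colors.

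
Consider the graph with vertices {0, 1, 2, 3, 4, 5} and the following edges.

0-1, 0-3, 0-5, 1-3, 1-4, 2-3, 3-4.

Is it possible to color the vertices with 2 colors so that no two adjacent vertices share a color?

No

1, 3, 4 are pairwise adjacent, so at least 3 colors are needed.
So 2 colors are not enough.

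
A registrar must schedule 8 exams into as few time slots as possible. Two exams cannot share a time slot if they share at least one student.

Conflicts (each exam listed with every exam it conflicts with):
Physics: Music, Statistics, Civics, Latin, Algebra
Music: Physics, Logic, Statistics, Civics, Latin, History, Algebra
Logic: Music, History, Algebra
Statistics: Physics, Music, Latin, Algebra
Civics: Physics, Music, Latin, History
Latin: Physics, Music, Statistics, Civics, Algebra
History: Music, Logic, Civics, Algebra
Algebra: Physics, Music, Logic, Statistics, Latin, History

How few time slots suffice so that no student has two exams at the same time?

5

Physics, Music, Statistics, Latin, Algebra are mutually in conflict, so at least 5 time slots are needed.
5 time slots suffice: Physics=4, Music=1, Logic=4, Statistics=5, Civics=2, Latin=3, History=3, Algebra=2. Every pair that conflicts lands in different time slots.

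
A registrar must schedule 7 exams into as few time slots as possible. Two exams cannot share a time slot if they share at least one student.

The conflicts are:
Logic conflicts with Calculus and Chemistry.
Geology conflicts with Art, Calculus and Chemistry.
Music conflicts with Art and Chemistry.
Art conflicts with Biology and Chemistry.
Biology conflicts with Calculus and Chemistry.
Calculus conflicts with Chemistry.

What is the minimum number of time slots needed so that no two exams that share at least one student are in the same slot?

3

Music, Art, Chemistry all conflict with each other, so at least 3 time slots are needed.
3 time slots suffice: Logic=3, Geology=3, Music=3, Art=2, Biology=3, Calculus=2, Chemistry=1. Every pair that conflicts lands in different time slots.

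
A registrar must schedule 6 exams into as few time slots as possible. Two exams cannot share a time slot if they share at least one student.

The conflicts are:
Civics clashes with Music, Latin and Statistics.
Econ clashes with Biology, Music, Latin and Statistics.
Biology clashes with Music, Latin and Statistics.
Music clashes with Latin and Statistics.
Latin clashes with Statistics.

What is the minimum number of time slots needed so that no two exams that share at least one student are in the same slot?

Econ, Biology, Music, Latin, Statistics are mutually in conflict, so at least 5 time slots are needed.
A valid assignment using 5 time slots: Civics=4, Econ=4, Biology=5, Music=3, Latin=2, Statistics=1. No two conflicting exams share a time slot.

5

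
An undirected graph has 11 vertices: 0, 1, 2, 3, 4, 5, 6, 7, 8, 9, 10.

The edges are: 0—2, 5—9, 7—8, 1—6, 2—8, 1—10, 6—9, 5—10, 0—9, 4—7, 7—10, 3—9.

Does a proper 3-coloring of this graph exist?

The chromatic number is 3. The cycle 10-5-9-6-1-10 has odd length 5, so it cannot be 2-colored; at least 3 colors are needed.
One proper 3-coloring: 0=blue, 1=blue, 2=green, 3=blue, 4=red, 5=blue, 6=green, 7=blue, 8=red, 9=red, 10=red.
That is already a proper 3-coloring.

Yes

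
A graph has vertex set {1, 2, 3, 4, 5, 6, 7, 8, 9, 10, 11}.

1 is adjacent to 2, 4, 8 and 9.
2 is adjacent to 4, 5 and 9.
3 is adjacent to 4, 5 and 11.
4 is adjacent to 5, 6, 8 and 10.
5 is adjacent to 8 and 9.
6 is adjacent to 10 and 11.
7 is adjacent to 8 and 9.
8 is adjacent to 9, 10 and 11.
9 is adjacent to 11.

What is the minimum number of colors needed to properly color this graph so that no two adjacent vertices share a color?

3

3, 4, 5 form a triangle, so at least 3 colors are needed.
3 colors suffice: color red → {4, 9}; color blue → {2, 3, 6, 8}; color green → {1, 5, 7, 10, 11}. No two adjacent vertices share a color.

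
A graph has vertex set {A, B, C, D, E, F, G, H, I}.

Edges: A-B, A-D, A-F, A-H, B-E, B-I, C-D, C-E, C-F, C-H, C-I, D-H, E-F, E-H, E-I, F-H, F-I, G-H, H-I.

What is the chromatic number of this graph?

5

C, E, F, H, I form a clique, so at least 5 colors are needed.
5 colors suffice: color 1 → {B, H}; color 2 → {A, C, G}; color 3 → {D, F}; color 4 → {E}; color 5 → {I}. Every edge joins two different colors.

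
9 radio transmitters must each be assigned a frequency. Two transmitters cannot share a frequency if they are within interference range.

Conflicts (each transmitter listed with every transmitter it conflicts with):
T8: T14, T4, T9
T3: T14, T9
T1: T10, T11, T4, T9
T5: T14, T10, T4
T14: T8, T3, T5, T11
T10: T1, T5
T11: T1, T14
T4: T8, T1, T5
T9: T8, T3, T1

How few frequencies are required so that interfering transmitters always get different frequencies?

3

The cycle T14-T3-T9-T1-T11-T14 has odd length 5, so it cannot be 2-colored; at least 3 frequencies are needed.
3 frequencies suffice: T8=3, T3=3, T1=1, T5=3, T14=1, T10=2, T11=2, T4=2, T9=2. Each listed conflict is separated.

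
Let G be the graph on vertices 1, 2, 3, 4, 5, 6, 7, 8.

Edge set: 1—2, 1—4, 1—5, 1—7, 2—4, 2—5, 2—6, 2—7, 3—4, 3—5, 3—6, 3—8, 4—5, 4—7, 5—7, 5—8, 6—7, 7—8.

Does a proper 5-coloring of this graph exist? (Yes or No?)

The chromatic number is 5. 1, 2, 4, 5, 7 are mutually adjacent (a clique of size 5), so at least 5 colors are needed.
5 colors suffice: color a → {3, 7}; color b → {5, 6}; color c → {4, 8}; color d → {2}; color e → {1}.
That is already a proper 5-coloring.

Yes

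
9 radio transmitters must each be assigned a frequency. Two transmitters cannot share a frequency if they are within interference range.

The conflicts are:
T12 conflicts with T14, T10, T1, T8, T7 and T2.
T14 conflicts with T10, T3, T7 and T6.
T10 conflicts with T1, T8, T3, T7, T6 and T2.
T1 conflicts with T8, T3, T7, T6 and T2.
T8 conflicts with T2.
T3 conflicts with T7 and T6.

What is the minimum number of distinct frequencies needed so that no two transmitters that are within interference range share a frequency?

T12, T10, T1, T8, T2 all conflict with each other, so at least 5 frequencies are needed.
5 frequencies suffice: frequency 1 → {T10}; frequency 2 → {T14, T1}; frequency 3 → {T12, T3}; frequency 4 → {T7, T6, T2}; frequency 5 → {T8}. No two conflicting transmitters share a frequency.

5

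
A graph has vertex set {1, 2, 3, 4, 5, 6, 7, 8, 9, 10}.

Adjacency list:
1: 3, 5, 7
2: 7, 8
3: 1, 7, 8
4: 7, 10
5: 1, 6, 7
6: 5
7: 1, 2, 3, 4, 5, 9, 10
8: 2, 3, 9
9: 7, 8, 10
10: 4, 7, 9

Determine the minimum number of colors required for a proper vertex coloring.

3

1, 5, 7 are pairwise adjacent, so at least 3 colors are needed.
One proper 3-coloring: 1=c, 2=b, 3=b, 4=b, 5=b, 6=a, 7=a, 8=a, 9=b, 10=c. Each edge has distinct colors on its endpoints.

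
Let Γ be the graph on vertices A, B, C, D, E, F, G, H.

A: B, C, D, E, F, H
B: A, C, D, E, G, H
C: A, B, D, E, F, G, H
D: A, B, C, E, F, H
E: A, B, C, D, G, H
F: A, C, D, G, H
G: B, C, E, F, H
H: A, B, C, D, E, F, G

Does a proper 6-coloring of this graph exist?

The chromatic number is 6. A, B, C, D, E, H are mutually adjacent (a clique of size 6), so at least 6 colors are needed.
6 colors suffice: color 1 → {C}; color 2 → {H}; color 3 → {B, F}; color 4 → {A, G}; color 5 → {E}; color 6 → {D}.
That is already a proper 6-coloring.

Yes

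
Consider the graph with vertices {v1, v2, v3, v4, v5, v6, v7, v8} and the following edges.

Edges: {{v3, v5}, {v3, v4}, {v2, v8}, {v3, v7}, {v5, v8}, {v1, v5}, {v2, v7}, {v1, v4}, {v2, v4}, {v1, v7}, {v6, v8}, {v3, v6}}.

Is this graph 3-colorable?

Yes

The chromatic number is 3. The cycle v5-v1-v7-v2-v8-v5 has odd length 5, so it cannot be 2-colored; at least 3 colors are needed.
3 colors suffice: color 1 → {v1, v2, v3}; color 2 → {v4, v5, v6, v7}; color 3 → {v8}.
That is already a proper 3-coloring.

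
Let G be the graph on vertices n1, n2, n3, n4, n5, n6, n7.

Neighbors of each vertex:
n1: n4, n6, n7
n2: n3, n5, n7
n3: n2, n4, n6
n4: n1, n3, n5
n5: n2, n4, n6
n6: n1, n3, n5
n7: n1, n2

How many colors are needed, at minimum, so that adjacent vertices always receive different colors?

The cycle n6-n1-n7-n2-n5-n6 has odd length 5, so it cannot be 2-colored; at least 3 colors are needed.
One proper 3-coloring: n1=R, n2=B, n3=R, n4=B, n5=R, n6=B, n7=G. Every edge joins two different colors.

3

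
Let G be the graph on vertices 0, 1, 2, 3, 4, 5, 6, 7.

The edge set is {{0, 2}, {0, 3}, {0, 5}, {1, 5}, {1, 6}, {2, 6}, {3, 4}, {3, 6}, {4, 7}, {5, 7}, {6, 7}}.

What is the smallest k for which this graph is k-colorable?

3

The cycle 0-3-4-7-5-0 has odd length 5, so it cannot be 2-colored; at least 3 colors are needed.
3 colors suffice: 0=c, 1=b, 2=b, 3=b, 4=a, 5=a, 6=a, 7=b. Every edge joins two different colors.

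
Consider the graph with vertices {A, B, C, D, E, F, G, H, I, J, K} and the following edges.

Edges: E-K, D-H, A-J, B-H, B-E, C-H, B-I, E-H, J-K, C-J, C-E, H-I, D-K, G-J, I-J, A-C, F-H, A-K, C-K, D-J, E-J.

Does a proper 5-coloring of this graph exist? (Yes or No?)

Yes

The chromatic number is 4. A, C, J, K are mutually adjacent (a clique of size 4), so at least 4 colors are needed.
4 colors suffice: A=4, B=2, C=3, D=3, E=4, F=2, G=2, H=1, I=3, J=1, K=2.
Since 5 ≥ 4, a proper 5-coloring certainly exists.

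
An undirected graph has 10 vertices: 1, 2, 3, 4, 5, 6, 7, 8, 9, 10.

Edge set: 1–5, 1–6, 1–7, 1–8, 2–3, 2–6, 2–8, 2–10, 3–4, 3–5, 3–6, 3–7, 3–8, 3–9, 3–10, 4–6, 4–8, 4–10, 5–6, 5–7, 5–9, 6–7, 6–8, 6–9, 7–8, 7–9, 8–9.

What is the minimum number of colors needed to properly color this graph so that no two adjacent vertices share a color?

5

3, 5, 6, 7, 9 are mutually adjacent (a clique of size 5), so at least 5 colors are needed.
A valid assignment using 5 colors: 1=a, 2=d, 3=a, 4=d, 5=c, 6=b, 7=d, 8=c, 9=e, 10=b. No two adjacent vertices share a color.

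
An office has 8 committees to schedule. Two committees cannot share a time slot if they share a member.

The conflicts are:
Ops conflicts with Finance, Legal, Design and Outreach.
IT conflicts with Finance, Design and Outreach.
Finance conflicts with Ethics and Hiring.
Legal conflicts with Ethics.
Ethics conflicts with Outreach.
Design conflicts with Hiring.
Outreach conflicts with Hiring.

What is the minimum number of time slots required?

IT and Finance conflict, so at least 2 time slots are needed.
A valid assignment using 2 time slots: Ops=2, IT=2, Finance=1, Legal=1, Ethics=2, Design=1, Outreach=1, Hiring=2. Each listed conflict is separated.

2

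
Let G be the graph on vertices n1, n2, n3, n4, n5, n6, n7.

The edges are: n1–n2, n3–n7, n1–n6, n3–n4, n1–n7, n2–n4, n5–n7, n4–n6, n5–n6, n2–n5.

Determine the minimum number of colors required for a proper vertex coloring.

The cycle n5-n2-n4-n3-n7-n5 has odd length 5, so it cannot be 2-colored; at least 3 colors are needed.
One proper 3-coloring: n1=R, n2=B, n3=G, n4=R, n5=R, n6=B, n7=B. No two adjacent vertices share a color.

3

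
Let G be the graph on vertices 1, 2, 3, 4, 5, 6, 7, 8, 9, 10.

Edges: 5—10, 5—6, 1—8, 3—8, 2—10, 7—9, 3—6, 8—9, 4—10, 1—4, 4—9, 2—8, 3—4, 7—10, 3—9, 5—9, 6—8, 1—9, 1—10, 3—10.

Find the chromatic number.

3, 6, 8 are pairwise adjacent, so at least 3 colors are needed.
One proper 3-coloring: 1=blue, 2=blue, 3=blue, 4=green, 5=blue, 6=red, 7=blue, 8=green, 9=red, 10=red. No two adjacent vertices share a color.

3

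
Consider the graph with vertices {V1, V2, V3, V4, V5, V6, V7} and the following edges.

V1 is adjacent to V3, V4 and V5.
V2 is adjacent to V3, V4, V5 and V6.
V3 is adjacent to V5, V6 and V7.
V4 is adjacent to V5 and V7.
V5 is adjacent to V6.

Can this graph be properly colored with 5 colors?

The chromatic number is 4. V2, V3, V5, V6 are pairwise adjacent (a clique of size 4), so at least 4 colors are needed.
4 colors suffice: color R → {V3, V4}; color B → {V5, V7}; color G → {V1, V2}; color Y → {V6}.
Since 5 ≥ 4, a proper 5-coloring certainly exists.

Yes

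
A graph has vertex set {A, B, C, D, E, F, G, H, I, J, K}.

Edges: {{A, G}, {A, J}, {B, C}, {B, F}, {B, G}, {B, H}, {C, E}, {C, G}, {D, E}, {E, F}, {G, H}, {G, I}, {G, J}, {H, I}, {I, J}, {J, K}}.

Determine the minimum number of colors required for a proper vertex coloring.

G, H, I are mutually adjacent, so at least 3 colors are needed.
3 colors suffice: color 1 → {E, G, K}; color 2 → {A, B, D, I}; color 3 → {C, F, H, J}. Every edge joins two different colors.

3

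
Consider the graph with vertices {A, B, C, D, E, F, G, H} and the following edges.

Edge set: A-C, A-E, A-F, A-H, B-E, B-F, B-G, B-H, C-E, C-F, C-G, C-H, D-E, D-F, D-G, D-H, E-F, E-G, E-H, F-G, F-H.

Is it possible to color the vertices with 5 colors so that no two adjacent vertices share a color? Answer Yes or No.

The chromatic number is 5. A, C, E, F, H are mutually adjacent (a clique of size 5), so at least 5 colors are needed.
A valid assignment using 5 colors: A=5, B=4, C=4, D=4, E=2, F=1, G=3, H=3.
That is already a proper 5-coloring.

Yes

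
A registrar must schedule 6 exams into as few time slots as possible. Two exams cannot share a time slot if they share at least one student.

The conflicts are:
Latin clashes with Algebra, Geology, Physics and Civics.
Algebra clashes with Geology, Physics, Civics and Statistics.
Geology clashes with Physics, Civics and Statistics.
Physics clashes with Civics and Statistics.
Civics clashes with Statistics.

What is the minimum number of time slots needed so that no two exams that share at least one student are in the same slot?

Algebra, Geology, Physics, Civics, Statistics pairwise conflict, so at least 5 time slots are needed.
Using 5 time slots: Latin=5, Algebra=2, Geology=4, Physics=1, Civics=3, Statistics=5. No two conflicting exams share a time slot.

5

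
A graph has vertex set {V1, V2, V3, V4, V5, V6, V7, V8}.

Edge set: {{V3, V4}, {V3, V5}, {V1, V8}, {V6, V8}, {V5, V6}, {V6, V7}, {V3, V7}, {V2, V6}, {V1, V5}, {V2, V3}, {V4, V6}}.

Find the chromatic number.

2

V1 and V5 are adjacent, so at least 2 colors are needed.
2 colors suffice: V1=1, V2=2, V3=1, V4=2, V5=2, V6=1, V7=2, V8=2. Every edge joins two different colors.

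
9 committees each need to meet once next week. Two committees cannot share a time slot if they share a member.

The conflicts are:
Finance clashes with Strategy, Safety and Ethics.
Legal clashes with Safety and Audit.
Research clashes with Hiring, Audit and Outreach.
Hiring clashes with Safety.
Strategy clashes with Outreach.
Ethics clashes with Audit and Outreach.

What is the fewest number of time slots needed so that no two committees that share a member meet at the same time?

The cycle Legal-Safety-Finance-Ethics-Audit-Legal has odd length 5, so it cannot be 2-colored; at least 3 time slots are needed.
3 time slots suffice: time slot 1 → {Finance, Hiring, Audit, Outreach}; time slot 2 → {Research, Strategy, Safety, Ethics}; time slot 3 → {Legal}. Every pair that conflicts lands in different time slots.

3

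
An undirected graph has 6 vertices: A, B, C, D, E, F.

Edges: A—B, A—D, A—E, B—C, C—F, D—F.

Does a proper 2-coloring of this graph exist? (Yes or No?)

The cycle B-A-D-F-C-B has odd length 5, so it cannot be 2-colored; at least 3 colors are needed.
So 2 colors are not enough.

No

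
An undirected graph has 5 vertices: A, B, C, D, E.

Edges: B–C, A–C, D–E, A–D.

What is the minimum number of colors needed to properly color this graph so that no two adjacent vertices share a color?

D and E are adjacent, so at least 2 colors are needed.
One proper 2-coloring: A=2, B=2, C=1, D=1, E=2. No two adjacent vertices share a color.

2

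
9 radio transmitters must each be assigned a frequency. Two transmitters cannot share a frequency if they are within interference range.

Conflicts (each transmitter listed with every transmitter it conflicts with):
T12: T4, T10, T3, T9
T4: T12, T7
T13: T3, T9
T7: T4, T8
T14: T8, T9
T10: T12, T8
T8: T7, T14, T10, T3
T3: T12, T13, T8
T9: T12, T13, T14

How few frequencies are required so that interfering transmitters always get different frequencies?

3

The cycle T3-T8-T7-T4-T12-T3 has odd length 5, so it cannot be 2-colored; at least 3 frequencies are needed.
3 frequencies suffice: frequency 1 → {T12, T13, T8}; frequency 2 → {T7, T10, T3, T9}; frequency 3 → {T4, T14}. No two conflicting transmitters share a frequency.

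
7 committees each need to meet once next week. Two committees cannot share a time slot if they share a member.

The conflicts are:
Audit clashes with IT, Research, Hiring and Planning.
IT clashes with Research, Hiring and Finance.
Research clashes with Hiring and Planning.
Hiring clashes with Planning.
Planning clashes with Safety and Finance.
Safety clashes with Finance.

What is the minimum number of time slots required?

Audit, Research, Hiring, Planning pairwise conflict, so at least 4 time slots are needed.
4 time slots suffice: time slot 1 → {IT, Planning}; time slot 2 → {Audit, Finance}; time slot 3 → {Research, Safety}; time slot 4 → {Hiring}. No two conflicting committees share a time slot.

4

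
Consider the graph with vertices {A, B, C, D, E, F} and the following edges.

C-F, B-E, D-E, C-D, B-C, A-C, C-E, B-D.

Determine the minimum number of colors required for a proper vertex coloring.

4

B, C, D, E are pairwise adjacent (a clique of size 4), so at least 4 colors are needed.
4 colors suffice: color 1 → {C}; color 2 → {A, D, F}; color 3 → {E}; color 4 → {B}. Every edge joins two different colors.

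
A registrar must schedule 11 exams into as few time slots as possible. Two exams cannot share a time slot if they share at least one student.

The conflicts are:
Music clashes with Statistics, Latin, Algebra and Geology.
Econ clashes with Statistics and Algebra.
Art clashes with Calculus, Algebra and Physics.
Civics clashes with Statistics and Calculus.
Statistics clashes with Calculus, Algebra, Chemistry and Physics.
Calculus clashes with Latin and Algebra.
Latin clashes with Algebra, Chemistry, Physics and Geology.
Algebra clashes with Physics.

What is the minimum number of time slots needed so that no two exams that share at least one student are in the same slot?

Music, Latin, Algebra all conflict with each other, so at least 3 time slots are needed.
3 time slots suffice: Music=3, Econ=3, Art=2, Civics=1, Statistics=2, Calculus=3, Latin=2, Algebra=1, Chemistry=1, Physics=3, Geology=1. Each listed conflict is separated.

3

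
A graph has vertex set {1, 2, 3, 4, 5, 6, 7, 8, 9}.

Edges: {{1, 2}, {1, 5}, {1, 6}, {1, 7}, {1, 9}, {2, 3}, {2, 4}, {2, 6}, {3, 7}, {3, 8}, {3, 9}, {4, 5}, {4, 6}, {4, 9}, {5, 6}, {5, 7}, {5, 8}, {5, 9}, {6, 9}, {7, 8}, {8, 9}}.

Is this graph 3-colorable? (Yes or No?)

No

1, 5, 6, 9 are pairwise adjacent (a clique of size 4), so at least 4 colors are needed.
So 3 colors are not enough.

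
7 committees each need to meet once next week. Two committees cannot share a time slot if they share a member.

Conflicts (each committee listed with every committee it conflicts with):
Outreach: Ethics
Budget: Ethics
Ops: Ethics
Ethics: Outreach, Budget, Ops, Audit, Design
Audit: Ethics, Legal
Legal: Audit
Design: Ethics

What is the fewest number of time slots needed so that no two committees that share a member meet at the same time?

2

Ops and Ethics conflict, so at least 2 time slots are needed.
2 time slots suffice: Outreach=2, Budget=2, Ops=2, Ethics=1, Audit=2, Legal=1, Design=2. Each listed conflict is separated.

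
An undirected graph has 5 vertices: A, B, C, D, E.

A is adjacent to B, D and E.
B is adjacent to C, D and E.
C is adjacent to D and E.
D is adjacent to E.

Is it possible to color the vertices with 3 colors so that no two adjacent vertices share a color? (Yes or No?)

B, C, D, E are mutually adjacent (a clique of size 4), so at least 4 colors are needed.
So 3 colors are not enough.

No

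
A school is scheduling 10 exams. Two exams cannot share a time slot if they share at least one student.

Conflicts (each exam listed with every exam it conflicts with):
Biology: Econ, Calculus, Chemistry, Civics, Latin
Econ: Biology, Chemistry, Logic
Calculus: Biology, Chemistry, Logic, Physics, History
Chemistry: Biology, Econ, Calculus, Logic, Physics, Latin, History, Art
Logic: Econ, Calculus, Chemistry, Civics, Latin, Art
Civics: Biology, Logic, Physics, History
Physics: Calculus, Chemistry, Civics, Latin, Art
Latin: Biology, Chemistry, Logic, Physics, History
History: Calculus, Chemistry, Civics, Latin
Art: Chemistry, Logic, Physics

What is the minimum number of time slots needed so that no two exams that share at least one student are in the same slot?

3

Chemistry, Latin, History pairwise conflict, so at least 3 time slots are needed.
A valid assignment using 3 time slots: Biology=2, Econ=3, Calculus=3, Chemistry=1, Logic=2, Civics=1, Physics=2, Latin=3, History=2, Art=3. Every pair that conflicts lands in different time slots.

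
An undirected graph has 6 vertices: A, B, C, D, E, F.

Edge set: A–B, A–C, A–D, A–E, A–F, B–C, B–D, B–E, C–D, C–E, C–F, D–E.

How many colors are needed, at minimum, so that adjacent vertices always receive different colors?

A, B, C, D, E are pairwise adjacent (a clique of size 5), so at least 5 colors are needed.
A valid assignment using 5 colors: A=red, B=purple, C=blue, D=green, E=yellow, F=green. Each edge has distinct colors on its endpoints.

5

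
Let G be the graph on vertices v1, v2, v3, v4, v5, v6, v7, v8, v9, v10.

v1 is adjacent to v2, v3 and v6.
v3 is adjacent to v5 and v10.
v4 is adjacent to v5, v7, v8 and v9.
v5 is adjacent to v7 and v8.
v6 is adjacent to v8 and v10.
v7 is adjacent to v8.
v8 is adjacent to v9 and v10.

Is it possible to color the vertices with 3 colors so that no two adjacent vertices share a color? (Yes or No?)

No

v4, v5, v7, v8 are pairwise adjacent (a clique of size 4), so at least 4 colors are needed.
So 3 colors are not enough.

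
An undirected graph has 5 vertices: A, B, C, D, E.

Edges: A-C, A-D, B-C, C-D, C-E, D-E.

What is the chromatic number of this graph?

A, C, D are pairwise adjacent, so at least 3 colors are needed.
3 colors suffice: A=3, B=2, C=1, D=2, E=3. Every edge joins two different colors.

3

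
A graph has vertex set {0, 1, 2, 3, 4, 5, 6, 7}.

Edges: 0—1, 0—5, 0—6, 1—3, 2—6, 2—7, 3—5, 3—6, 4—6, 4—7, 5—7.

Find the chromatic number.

3

The cycle 0-6-2-7-5-0 has odd length 5, so it cannot be 2-colored; at least 3 colors are needed.
3 colors suffice: color red → {1, 6, 7}; color blue → {0, 2, 3, 4}; color green → {5}. No two adjacent vertices share a color.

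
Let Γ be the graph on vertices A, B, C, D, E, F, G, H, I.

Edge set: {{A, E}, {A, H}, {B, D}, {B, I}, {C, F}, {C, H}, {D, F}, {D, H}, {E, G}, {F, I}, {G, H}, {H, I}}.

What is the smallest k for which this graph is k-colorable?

2

D and H are adjacent, so at least 2 colors are needed.
One proper 2-coloring: A=2, B=1, C=2, D=2, E=1, F=1, G=2, H=1, I=2. No two adjacent vertices share a color.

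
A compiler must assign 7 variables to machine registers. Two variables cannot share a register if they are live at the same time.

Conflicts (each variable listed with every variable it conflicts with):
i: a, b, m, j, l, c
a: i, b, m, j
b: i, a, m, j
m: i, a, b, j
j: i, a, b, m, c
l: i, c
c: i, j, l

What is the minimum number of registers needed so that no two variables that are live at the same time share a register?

i, a, b, m, j pairwise conflict, so at least 5 registers are needed.
5 registers suffice: register 1 → {i}; register 2 → {j, l}; register 3 → {a, c}; register 4 → {b}; register 5 → {m}. No two conflicting variables share a register.

5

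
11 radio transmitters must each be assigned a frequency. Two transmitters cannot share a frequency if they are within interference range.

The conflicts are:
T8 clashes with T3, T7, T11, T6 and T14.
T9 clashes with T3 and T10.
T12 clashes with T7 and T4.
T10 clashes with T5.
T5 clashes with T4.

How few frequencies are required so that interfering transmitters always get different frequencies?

2

T8 and T6 conflict, so at least 2 frequencies are needed.
2 frequencies suffice: frequency 1 → {T8, T9, T12, T5}; frequency 2 → {T3, T10, T7, T11, T4, T6, T14}. No two conflicting transmitters share a frequency.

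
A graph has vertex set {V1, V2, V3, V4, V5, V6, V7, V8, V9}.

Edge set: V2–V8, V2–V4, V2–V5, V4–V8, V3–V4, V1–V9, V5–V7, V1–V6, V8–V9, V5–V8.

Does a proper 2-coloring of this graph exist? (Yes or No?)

No

V2, V5, V8 form a triangle, so at least 3 colors are needed.
So 2 colors are not enough.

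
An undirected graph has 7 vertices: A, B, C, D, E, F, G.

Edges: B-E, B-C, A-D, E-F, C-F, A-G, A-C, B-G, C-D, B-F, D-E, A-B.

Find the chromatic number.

3

A, C, D are pairwise adjacent, so at least 3 colors are needed.
A valid assignment using 3 colors: A=blue, B=red, C=green, D=red, E=green, F=blue, G=green. No two adjacent vertices share a color.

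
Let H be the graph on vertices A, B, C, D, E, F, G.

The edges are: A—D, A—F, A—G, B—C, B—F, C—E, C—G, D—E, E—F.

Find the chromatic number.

The cycle A-G-C-E-F-A has odd length 5, so it cannot be 2-colored; at least 3 colors are needed.
3 colors suffice: color 1 → {C, D, F}; color 2 → {A, B, E}; color 3 → {G}. Each edge has distinct colors on its endpoints.

3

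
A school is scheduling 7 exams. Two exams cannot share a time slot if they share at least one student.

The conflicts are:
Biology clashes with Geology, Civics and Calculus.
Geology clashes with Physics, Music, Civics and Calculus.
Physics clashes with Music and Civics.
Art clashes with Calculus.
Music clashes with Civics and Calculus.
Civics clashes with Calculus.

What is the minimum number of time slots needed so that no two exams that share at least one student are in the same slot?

4

Biology, Geology, Civics, Calculus all conflict with each other, so at least 4 time slots are needed.
4 time slots suffice: time slot 1 → {Art, Civics}; time slot 2 → {Physics, Calculus}; time slot 3 → {Geology}; time slot 4 → {Biology, Music}. Each listed conflict is separated.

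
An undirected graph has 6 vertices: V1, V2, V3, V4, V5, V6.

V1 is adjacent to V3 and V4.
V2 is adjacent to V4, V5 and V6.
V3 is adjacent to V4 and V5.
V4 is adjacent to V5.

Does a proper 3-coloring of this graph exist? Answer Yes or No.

The chromatic number is 3. V2, V4, V5 are mutually adjacent, so at least 3 colors are needed.
3 colors suffice: color 1 → {V4, V6}; color 2 → {V2, V3}; color 3 → {V1, V5}.
That is already a proper 3-coloring.

Yes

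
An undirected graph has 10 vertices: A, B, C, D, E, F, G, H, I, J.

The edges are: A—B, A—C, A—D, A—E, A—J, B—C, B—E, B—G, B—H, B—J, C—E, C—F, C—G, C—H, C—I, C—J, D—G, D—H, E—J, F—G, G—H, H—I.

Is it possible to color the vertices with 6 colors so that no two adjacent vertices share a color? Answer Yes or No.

The chromatic number is 5. A, B, C, E, J are mutually adjacent (a clique of size 5), so at least 5 colors are needed.
5 colors suffice: color 1 → {C, D}; color 2 → {B, F, I}; color 3 → {A, G}; color 4 → {E, H}; color 5 → {J}.
Since 6 ≥ 5, a proper 6-coloring certainly exists.

Yes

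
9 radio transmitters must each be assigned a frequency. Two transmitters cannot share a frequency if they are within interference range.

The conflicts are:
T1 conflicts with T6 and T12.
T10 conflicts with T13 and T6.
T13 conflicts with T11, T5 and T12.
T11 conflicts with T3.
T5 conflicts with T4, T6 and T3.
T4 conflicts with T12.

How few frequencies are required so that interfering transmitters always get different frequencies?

The cycle T6-T5-T13-T12-T1-T6 has odd length 5, so it cannot be 2-colored; at least 3 frequencies are needed.
A valid assignment using 3 frequencies: T1=3, T10=2, T13=1, T11=2, T5=2, T4=1, T6=1, T12=2, T3=1. No two conflicting transmitters share a frequency.

3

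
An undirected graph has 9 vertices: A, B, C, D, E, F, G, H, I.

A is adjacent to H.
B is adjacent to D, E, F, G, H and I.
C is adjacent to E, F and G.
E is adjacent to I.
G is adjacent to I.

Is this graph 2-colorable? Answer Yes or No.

B, G, I are pairwise adjacent, so at least 3 colors are needed.
So 2 colors are not enough.

No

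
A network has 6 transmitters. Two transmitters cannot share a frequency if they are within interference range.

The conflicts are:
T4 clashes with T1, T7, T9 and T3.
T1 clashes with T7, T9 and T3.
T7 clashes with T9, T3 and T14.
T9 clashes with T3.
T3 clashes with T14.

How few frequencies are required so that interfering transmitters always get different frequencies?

5

T4, T1, T7, T9, T3 pairwise conflict, so at least 5 frequencies are needed.
5 frequencies suffice: T4=4, T1=3, T7=2, T9=5, T3=1, T14=3. Each listed conflict is separated.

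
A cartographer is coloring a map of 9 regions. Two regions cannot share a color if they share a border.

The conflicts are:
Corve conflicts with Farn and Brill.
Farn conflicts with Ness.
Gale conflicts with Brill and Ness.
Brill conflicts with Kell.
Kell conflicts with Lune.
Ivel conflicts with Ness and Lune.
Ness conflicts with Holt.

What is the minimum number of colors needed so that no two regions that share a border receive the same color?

The cycle Ness-Gale-Brill-Corve-Farn-Ness has odd length 5, so it cannot be 2-colored; at least 3 colors are needed.
A valid assignment using 3 colors: Corve=2, Farn=3, Gale=2, Brill=1, Kell=2, Ivel=2, Ness=1, Lune=1, Holt=2. Each listed conflict is separated.

3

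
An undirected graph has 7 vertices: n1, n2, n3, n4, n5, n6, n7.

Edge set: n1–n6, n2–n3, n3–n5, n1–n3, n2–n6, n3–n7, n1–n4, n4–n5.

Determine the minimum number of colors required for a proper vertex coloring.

n1 and n6 are adjacent, so at least 2 colors are needed.
A valid assignment using 2 colors: n1=2, n2=2, n3=1, n4=1, n5=2, n6=1, n7=2. Each edge has distinct colors on its endpoints.

2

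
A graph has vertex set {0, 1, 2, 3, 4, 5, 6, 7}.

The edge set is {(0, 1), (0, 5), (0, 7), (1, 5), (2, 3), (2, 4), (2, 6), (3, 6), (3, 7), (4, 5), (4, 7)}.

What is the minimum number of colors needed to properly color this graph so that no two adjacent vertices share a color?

2, 3, 6 form a triangle, so at least 3 colors are needed.
3 colors suffice: color a → {0, 3, 4}; color b → {2, 5, 7}; color c → {1, 6}. No two adjacent vertices share a color.

3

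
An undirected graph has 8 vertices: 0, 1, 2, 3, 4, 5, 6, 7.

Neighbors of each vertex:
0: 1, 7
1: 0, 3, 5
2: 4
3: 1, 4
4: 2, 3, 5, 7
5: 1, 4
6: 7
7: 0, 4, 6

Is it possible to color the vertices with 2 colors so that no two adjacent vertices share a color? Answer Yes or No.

No

The cycle 5-1-0-7-4-5 has odd length 5, so it cannot be 2-colored; at least 3 colors are needed.
So 2 colors are not enough.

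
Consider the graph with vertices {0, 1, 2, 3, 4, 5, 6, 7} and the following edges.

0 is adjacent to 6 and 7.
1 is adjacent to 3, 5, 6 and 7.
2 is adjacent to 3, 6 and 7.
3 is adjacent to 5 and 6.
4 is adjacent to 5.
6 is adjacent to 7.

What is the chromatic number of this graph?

3

1, 6, 7 are pairwise adjacent, so at least 3 colors are needed.
3 colors suffice: color red → {5, 6}; color blue → {0, 1, 2, 4}; color green → {3, 7}. No two adjacent vertices share a color.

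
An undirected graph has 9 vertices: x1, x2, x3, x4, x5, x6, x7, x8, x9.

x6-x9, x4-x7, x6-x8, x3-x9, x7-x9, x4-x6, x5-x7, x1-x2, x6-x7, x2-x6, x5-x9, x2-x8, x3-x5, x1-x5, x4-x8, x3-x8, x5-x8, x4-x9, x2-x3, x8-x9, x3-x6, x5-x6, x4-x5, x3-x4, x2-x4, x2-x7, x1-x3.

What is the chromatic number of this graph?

6

x3, x4, x5, x6, x8, x9 are pairwise adjacent (a clique of size 6), so at least 6 colors are needed.
6 colors suffice: color 1 → {x1, x4}; color 2 → {x3, x7}; color 3 → {x6}; color 4 → {x2, x5}; color 5 → {x9}; color 6 → {x8}. Every edge joins two different colors.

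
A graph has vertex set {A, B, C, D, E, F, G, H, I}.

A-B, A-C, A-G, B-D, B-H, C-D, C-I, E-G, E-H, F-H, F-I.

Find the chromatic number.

The cycle H-E-G-A-B-H has odd length 5, so it cannot be 2-colored; at least 3 colors are needed.
3 colors suffice: color 1 → {C, G, H}; color 2 → {A, D, E, F}; color 3 → {B, I}. Each edge has distinct colors on its endpoints.

3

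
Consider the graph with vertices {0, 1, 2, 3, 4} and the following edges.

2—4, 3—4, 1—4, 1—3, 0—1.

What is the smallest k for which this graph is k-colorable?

1, 3, 4 form a triangle, so at least 3 colors are needed.
3 colors suffice: color red → {1, 2}; color blue → {0, 4}; color green → {3}. Every edge joins two different colors.

3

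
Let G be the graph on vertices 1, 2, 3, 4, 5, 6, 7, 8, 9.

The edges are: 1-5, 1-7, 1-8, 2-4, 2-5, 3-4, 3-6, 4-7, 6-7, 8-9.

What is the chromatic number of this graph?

The cycle 7-4-2-5-1-7 has odd length 5, so it cannot be 2-colored; at least 3 colors are needed.
3 colors suffice: color a → {1, 4, 6, 9}; color b → {2, 3, 7, 8}; color c → {5}. No two adjacent vertices share a color.

3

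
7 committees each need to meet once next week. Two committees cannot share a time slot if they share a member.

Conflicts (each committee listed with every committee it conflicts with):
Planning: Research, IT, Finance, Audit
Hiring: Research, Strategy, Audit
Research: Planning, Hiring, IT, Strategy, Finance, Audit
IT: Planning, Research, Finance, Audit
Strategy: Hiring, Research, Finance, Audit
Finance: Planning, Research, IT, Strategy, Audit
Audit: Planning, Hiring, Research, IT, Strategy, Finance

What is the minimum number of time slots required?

Planning, Research, IT, Finance, Audit pairwise conflict, so at least 5 time slots are needed.
Using 5 time slots: Planning=5, Hiring=3, Research=1, IT=4, Strategy=4, Finance=3, Audit=2. Every pair that conflicts lands in different time slots.

5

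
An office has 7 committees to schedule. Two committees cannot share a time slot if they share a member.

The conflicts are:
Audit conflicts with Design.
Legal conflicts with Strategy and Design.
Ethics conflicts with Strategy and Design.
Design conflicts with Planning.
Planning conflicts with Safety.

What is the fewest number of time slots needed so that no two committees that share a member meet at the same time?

2

Legal and Strategy conflict, so at least 2 time slots are needed.
A valid assignment using 2 time slots: Audit=2, Legal=2, Ethics=2, Strategy=1, Design=1, Planning=2, Safety=1. Each listed conflict is separated.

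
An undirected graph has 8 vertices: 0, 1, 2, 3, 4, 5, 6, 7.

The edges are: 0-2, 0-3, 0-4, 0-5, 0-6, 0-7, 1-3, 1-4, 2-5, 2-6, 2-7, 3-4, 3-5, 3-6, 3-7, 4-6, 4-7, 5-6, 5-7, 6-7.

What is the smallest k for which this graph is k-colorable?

5

0, 3, 4, 6, 7 are mutually adjacent (a clique of size 5), so at least 5 colors are needed.
5 colors suffice: color red → {1, 6}; color blue → {0}; color green → {2, 3}; color yellow → {7}; color purple → {4, 5}. Each edge has distinct colors on its endpoints.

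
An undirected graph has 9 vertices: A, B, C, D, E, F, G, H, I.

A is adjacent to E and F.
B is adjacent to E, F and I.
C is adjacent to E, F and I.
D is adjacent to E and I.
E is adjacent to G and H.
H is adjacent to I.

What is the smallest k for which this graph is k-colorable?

2

C and F are adjacent, so at least 2 colors are needed.
2 colors suffice: color 1 → {E, F, I}; color 2 → {A, B, C, D, G, H}. No two adjacent vertices share a color.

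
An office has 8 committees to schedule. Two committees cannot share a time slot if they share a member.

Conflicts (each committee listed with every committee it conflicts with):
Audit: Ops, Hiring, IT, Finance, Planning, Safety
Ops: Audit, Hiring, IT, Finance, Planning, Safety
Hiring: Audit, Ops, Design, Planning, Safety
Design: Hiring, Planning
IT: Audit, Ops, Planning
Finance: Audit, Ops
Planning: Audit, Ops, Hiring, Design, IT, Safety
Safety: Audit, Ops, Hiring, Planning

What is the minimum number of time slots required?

Audit, Ops, Hiring, Planning, Safety pairwise conflict, so at least 5 time slots are needed.
5 time slots suffice: time slot 1 → {Audit, Design}; time slot 2 → {Ops}; time slot 3 → {Finance, Planning}; time slot 4 → {Hiring, IT}; time slot 5 → {Safety}. Each listed conflict is separated.

5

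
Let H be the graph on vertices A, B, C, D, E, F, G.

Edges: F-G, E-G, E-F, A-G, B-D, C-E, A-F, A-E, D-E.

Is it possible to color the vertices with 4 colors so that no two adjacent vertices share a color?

The chromatic number is 4. A, E, F, G form a clique, so at least 4 colors are needed.
4 colors suffice: color 1 → {B, E}; color 2 → {C, D, F}; color 3 → {A}; color 4 → {G}.
That is already a proper 4-coloring.

Yes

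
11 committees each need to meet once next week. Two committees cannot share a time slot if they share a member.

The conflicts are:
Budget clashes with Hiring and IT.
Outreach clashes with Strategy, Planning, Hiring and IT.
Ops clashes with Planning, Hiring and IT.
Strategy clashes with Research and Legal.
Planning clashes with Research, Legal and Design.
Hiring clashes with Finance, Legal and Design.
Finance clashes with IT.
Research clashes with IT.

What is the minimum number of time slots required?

2

Hiring and Design conflict, so at least 2 time slots are needed.
2 time slots suffice: time slot 1 → {Strategy, Planning, Hiring, IT}; time slot 2 → {Budget, Outreach, Ops, Finance, Research, Legal, Design}. Every pair that conflicts lands in different time slots.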